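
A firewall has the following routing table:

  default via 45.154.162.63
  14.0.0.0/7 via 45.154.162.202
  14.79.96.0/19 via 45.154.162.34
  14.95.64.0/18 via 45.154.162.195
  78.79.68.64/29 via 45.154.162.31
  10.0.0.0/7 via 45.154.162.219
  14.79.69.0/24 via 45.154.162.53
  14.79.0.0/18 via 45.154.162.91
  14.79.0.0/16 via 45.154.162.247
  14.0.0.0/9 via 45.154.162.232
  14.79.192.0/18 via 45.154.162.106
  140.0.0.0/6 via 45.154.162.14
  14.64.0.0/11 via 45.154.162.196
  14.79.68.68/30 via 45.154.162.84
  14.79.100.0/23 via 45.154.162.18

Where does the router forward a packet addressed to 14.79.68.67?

45.154.162.247

Routes whose prefix contains 14.79.68.67:
  0.0.0.0/0 (default, matches everything) -> 45.154.162.63
  14.0.0.0/7 (14.0.0.0 - 15.255.255.255) -> 45.154.162.202
  14.0.0.0/9 (14.0.0.0 - 14.127.255.255) -> 45.154.162.232
  14.64.0.0/11 (14.64.0.0 - 14.95.255.255) -> 45.154.162.196
  14.79.0.0/16 (14.79.0.0 - 14.79.255.255) -> 45.154.162.247
More-specific entries that do NOT match:
  14.79.68.68/30 (14.79.68.68 - 14.79.68.71) does not contain 14.79.68.67
  78.79.68.64/29 (78.79.68.64 - 78.79.68.71) does not contain 14.79.68.67
  14.79.69.0/24 (14.79.69.0 - 14.79.69.255) does not contain 14.79.68.67
  14.79.100.0/23 (14.79.100.0 - 14.79.101.255) does not contain 14.79.68.67
  14.79.96.0/19 (14.79.96.0 - 14.79.127.255) does not contain 14.79.68.67
  14.95.64.0/18 (14.95.64.0 - 14.95.127.255) does not contain 14.79.68.67
  14.79.0.0/18 (14.79.0.0 - 14.79.63.255) does not contain 14.79.68.67
  14.79.192.0/18 (14.79.192.0 - 14.79.255.255) does not contain 14.79.68.67
Longest matching prefix is /16 -> next hop 45.154.162.247.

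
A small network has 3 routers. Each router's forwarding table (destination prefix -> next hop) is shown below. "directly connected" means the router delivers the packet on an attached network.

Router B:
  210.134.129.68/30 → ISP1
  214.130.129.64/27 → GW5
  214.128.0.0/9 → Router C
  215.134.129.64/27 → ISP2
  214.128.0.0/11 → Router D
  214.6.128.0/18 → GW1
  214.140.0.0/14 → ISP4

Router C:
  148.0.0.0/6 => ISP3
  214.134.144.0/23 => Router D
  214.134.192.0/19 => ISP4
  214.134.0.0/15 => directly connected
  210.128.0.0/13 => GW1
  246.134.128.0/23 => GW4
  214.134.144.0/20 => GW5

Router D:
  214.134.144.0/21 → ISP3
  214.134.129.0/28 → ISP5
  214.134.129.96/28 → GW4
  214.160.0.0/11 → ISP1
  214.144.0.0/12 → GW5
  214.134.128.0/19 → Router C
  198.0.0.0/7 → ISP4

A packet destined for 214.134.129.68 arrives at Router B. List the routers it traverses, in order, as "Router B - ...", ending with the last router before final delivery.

At Router B: longest match for 214.134.129.68 is 214.128.0.0/11 -> Router D
At Router D: longest match for 214.134.129.68 is 214.134.128.0/19 -> Router C
At Router C: longest match for 214.134.129.68 is 214.134.0.0/15 -> directly connected

Router B - Router D - Router C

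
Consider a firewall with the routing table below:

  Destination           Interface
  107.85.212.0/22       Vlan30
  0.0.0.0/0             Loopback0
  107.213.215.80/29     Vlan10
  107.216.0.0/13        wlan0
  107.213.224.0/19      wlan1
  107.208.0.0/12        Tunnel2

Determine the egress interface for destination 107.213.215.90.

Tunnel2

Routes whose prefix contains 107.213.215.90:
  0.0.0.0/0 (default, matches everything) -> Loopback0
  107.208.0.0/12 (107.208.0.0 - 107.223.255.255) -> Tunnel2
More-specific entries that do NOT match:
  107.213.215.80/29 (107.213.215.80 - 107.213.215.87) does not contain 107.213.215.90
  107.85.212.0/22 (107.85.212.0 - 107.85.215.255) does not contain 107.213.215.90
  107.213.224.0/19 (107.213.224.0 - 107.213.255.255) does not contain 107.213.215.90
  107.216.0.0/13 (107.216.0.0 - 107.223.255.255) does not contain 107.213.215.90
Longest matching prefix is /12 -> interface Tunnel2.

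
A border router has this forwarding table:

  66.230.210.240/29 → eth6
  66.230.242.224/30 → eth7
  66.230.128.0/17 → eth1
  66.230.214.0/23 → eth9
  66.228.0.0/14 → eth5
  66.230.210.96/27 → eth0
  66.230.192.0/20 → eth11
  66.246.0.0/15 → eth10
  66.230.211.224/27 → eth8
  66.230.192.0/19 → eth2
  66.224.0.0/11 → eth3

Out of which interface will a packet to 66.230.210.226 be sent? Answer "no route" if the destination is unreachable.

eth2

Routes whose prefix contains 66.230.210.226:
  66.224.0.0/11 (66.224.0.0 - 66.255.255.255) -> eth3
  66.228.0.0/14 (66.228.0.0 - 66.231.255.255) -> eth5
  66.230.128.0/17 (66.230.128.0 - 66.230.255.255) -> eth1
  66.230.192.0/19 (66.230.192.0 - 66.230.223.255) -> eth2
More-specific entries that do NOT match:
  66.230.242.224/30 (66.230.242.224 - 66.230.242.227) does not contain 66.230.210.226
  66.230.210.240/29 (66.230.210.240 - 66.230.210.247) does not contain 66.230.210.226
  66.230.210.96/27 (66.230.210.96 - 66.230.210.127) does not contain 66.230.210.226
  66.230.211.224/27 (66.230.211.224 - 66.230.211.255) does not contain 66.230.210.226
  66.230.214.0/23 (66.230.214.0 - 66.230.215.255) does not contain 66.230.210.226
  66.230.192.0/20 (66.230.192.0 - 66.230.207.255) does not contain 66.230.210.226
Longest matching prefix is /19 -> interface eth2.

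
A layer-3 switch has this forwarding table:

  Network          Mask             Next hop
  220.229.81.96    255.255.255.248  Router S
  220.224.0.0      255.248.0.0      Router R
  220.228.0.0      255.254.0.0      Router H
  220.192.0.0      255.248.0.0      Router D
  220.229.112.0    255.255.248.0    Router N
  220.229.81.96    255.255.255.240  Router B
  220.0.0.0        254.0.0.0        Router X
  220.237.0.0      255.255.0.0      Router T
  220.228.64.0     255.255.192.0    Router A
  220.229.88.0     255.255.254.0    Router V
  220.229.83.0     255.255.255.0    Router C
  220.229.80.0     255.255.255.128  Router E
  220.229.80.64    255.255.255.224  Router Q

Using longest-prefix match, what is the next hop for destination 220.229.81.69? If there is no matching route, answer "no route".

Routes whose prefix contains 220.229.81.69:
  220.0.0.0/7 (220.0.0.0 - 221.255.255.255) -> Router X
  220.224.0.0/13 (220.224.0.0 - 220.231.255.255) -> Router R
  220.228.0.0/15 (220.228.0.0 - 220.229.255.255) -> Router H
More-specific entries that do NOT match:
  220.229.81.96/29 (220.229.81.96 - 220.229.81.103) does not contain 220.229.81.69
  220.229.81.96/28 (220.229.81.96 - 220.229.81.111) does not contain 220.229.81.69
  220.229.80.64/27 (220.229.80.64 - 220.229.80.95) does not contain 220.229.81.69
  220.229.80.0/25 (220.229.80.0 - 220.229.80.127) does not contain 220.229.81.69
  220.229.83.0/24 (220.229.83.0 - 220.229.83.255) does not contain 220.229.81.69
  220.229.88.0/23 (220.229.88.0 - 220.229.89.255) does not contain 220.229.81.69
  220.229.112.0/21 (220.229.112.0 - 220.229.119.255) does not contain 220.229.81.69
  220.228.64.0/18 (220.228.64.0 - 220.228.127.255) does not contain 220.229.81.69
  220.237.0.0/16 (220.237.0.0 - 220.237.255.255) does not contain 220.229.81.69
Longest matching prefix is /15 -> next hop Router H.

Router H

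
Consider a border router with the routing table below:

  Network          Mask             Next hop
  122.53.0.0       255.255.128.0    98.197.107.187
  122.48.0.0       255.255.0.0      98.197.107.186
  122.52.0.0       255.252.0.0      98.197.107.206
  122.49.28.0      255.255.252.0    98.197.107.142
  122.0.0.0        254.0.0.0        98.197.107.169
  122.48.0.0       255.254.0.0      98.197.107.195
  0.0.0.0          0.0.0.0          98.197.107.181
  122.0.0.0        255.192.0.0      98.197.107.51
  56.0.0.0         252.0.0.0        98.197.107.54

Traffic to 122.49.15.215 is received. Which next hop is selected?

Routes whose prefix contains 122.49.15.215:
  0.0.0.0/0 (default, matches everything) -> 98.197.107.181
  122.0.0.0/7 (122.0.0.0 - 123.255.255.255) -> 98.197.107.169
  122.0.0.0/10 (122.0.0.0 - 122.63.255.255) -> 98.197.107.51
  122.48.0.0/15 (122.48.0.0 - 122.49.255.255) -> 98.197.107.195
More-specific entries that do NOT match:
  122.49.28.0/22 (122.49.28.0 - 122.49.31.255) does not contain 122.49.15.215
  122.53.0.0/17 (122.53.0.0 - 122.53.127.255) does not contain 122.49.15.215
  122.48.0.0/16 (122.48.0.0 - 122.48.255.255) does not contain 122.49.15.215
Longest matching prefix is /15 -> next hop 98.197.107.195.

98.197.107.195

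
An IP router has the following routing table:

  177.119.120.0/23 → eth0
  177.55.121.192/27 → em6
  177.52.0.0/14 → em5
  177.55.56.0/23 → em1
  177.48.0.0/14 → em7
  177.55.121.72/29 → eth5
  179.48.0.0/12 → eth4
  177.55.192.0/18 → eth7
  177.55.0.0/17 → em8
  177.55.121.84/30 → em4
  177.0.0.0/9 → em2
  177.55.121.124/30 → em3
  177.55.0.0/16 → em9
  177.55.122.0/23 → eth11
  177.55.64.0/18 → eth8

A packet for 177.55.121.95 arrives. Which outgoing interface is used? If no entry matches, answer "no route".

eth8

Routes whose prefix contains 177.55.121.95:
  177.0.0.0/9 (177.0.0.0 - 177.127.255.255) -> em2
  177.52.0.0/14 (177.52.0.0 - 177.55.255.255) -> em5
  177.55.0.0/16 (177.55.0.0 - 177.55.255.255) -> em9
  177.55.0.0/17 (177.55.0.0 - 177.55.127.255) -> em8
  177.55.64.0/18 (177.55.64.0 - 177.55.127.255) -> eth8
More-specific entries that do NOT match:
  177.55.121.84/30 (177.55.121.84 - 177.55.121.87) does not contain 177.55.121.95
  177.55.121.124/30 (177.55.121.124 - 177.55.121.127) does not contain 177.55.121.95
  177.55.121.72/29 (177.55.121.72 - 177.55.121.79) does not contain 177.55.121.95
  177.55.121.192/27 (177.55.121.192 - 177.55.121.223) does not contain 177.55.121.95
  177.119.120.0/23 (177.119.120.0 - 177.119.121.255) does not contain 177.55.121.95
  177.55.56.0/23 (177.55.56.0 - 177.55.57.255) does not contain 177.55.121.95
  177.55.122.0/23 (177.55.122.0 - 177.55.123.255) does not contain 177.55.121.95
Longest matching prefix is /18 -> interface eth8.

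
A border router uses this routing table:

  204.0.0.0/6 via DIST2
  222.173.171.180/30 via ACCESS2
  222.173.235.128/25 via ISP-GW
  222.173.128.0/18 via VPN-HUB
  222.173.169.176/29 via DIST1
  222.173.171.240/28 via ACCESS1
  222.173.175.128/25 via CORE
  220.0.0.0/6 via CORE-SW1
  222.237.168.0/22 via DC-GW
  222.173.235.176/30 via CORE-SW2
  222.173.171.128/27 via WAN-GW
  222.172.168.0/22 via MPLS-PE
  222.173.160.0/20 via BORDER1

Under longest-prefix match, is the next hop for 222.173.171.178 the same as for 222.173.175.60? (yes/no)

222.173.171.178: longest match 222.173.160.0/20 -> BORDER1
222.173.175.60: longest match 222.173.160.0/20 -> BORDER1

yes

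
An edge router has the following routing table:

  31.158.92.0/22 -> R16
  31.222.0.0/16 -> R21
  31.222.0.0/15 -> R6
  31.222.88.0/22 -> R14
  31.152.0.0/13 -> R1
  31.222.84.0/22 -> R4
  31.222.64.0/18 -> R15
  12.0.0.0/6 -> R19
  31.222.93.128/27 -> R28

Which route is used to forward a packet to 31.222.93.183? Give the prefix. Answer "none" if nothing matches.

31.222.64.0/18

Entries matching 31.222.93.183:
  31.222.0.0/15 (31.222.0.0 - 31.223.255.255)
  31.222.0.0/16 (31.222.0.0 - 31.222.255.255)
  31.222.64.0/18 (31.222.64.0 - 31.222.127.255)
Most specific is 31.222.64.0/18.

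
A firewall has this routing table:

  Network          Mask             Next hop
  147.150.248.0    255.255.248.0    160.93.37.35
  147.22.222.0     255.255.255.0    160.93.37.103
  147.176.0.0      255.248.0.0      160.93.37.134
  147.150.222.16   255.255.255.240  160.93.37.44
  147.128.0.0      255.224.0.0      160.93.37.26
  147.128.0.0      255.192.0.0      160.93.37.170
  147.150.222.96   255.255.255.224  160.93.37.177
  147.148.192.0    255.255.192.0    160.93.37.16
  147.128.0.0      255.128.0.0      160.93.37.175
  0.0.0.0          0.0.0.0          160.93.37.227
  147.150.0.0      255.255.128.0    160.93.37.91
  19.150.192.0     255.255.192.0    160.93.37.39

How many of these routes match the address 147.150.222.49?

Prefixes containing 147.150.222.49:
  0.0.0.0/0 (default, matches everything)
  147.128.0.0/9 (147.128.0.0 - 147.255.255.255)
  147.128.0.0/10 (147.128.0.0 - 147.191.255.255)
  147.128.0.0/11 (147.128.0.0 - 147.159.255.255)
Total matching entries: 4.

4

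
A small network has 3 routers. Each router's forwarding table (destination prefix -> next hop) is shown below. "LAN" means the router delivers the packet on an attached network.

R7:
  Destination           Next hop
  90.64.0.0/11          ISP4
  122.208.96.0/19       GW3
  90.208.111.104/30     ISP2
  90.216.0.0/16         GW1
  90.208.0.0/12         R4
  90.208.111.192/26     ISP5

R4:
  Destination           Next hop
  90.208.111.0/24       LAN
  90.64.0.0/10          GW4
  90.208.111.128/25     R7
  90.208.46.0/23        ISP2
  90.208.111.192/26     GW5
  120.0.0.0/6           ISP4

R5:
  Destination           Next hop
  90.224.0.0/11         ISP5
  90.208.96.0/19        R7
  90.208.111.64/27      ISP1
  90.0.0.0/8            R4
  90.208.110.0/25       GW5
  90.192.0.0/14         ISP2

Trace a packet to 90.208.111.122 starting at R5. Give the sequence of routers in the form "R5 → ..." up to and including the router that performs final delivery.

R5 → R7 → R4

At R5: longest match for 90.208.111.122 is 90.208.96.0/19 -> R7
At R7: longest match for 90.208.111.122 is 90.208.0.0/12 -> R4
At R4: longest match for 90.208.111.122 is 90.208.111.0/24 -> LAN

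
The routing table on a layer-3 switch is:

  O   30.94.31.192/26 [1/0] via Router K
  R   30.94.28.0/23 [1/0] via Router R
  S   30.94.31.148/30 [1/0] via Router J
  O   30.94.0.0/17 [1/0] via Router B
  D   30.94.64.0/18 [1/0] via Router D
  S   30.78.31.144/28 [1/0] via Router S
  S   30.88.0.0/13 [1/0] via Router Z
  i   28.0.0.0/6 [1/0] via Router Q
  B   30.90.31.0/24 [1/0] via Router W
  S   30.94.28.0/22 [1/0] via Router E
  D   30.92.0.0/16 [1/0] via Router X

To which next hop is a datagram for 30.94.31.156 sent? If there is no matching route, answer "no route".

Router E

Routes whose prefix contains 30.94.31.156:
  28.0.0.0/6 (28.0.0.0 - 31.255.255.255) -> Router Q
  30.88.0.0/13 (30.88.0.0 - 30.95.255.255) -> Router Z
  30.94.0.0/17 (30.94.0.0 - 30.94.127.255) -> Router B
  30.94.28.0/22 (30.94.28.0 - 30.94.31.255) -> Router E
More-specific entries that do NOT match:
  30.94.31.148/30 (30.94.31.148 - 30.94.31.151) does not contain 30.94.31.156
  30.78.31.144/28 (30.78.31.144 - 30.78.31.159) does not contain 30.94.31.156
  30.94.31.192/26 (30.94.31.192 - 30.94.31.255) does not contain 30.94.31.156
  30.90.31.0/24 (30.90.31.0 - 30.90.31.255) does not contain 30.94.31.156
  30.94.28.0/23 (30.94.28.0 - 30.94.29.255) does not contain 30.94.31.156
Longest matching prefix is /22 -> next hop Router E.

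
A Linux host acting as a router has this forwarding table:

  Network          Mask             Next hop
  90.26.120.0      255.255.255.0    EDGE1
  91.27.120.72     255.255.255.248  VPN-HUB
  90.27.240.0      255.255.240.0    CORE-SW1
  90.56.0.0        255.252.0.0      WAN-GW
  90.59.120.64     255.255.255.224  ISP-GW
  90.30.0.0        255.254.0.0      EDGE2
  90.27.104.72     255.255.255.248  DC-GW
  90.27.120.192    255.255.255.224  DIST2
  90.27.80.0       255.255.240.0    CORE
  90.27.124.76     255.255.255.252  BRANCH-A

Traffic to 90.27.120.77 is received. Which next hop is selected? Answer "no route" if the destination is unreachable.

no route

No entry's prefix contains 90.27.120.77; there is no default route.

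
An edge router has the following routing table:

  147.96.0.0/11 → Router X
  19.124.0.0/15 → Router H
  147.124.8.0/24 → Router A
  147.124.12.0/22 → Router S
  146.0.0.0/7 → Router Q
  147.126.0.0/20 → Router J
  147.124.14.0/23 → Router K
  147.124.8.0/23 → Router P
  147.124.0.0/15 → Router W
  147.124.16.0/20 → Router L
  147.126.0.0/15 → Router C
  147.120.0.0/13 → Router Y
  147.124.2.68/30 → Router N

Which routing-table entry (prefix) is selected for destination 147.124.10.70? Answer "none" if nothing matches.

147.124.0.0/15

Entries matching 147.124.10.70:
  146.0.0.0/7 (146.0.0.0 - 147.255.255.255)
  147.96.0.0/11 (147.96.0.0 - 147.127.255.255)
  147.120.0.0/13 (147.120.0.0 - 147.127.255.255)
  147.124.0.0/15 (147.124.0.0 - 147.125.255.255)
Most specific is 147.124.0.0/15.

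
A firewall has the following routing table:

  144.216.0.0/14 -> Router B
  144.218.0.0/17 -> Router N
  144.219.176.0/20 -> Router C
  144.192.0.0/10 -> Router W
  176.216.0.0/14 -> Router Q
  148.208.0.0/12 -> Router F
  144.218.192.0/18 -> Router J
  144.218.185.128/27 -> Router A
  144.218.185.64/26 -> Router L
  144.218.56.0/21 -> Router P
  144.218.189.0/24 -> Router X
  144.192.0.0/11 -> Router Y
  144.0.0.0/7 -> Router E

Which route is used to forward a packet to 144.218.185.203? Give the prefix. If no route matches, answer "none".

144.216.0.0/14

Entries matching 144.218.185.203:
  144.0.0.0/7 (144.0.0.0 - 145.255.255.255)
  144.192.0.0/10 (144.192.0.0 - 144.255.255.255)
  144.192.0.0/11 (144.192.0.0 - 144.223.255.255)
  144.216.0.0/14 (144.216.0.0 - 144.219.255.255)
Most specific is 144.216.0.0/14.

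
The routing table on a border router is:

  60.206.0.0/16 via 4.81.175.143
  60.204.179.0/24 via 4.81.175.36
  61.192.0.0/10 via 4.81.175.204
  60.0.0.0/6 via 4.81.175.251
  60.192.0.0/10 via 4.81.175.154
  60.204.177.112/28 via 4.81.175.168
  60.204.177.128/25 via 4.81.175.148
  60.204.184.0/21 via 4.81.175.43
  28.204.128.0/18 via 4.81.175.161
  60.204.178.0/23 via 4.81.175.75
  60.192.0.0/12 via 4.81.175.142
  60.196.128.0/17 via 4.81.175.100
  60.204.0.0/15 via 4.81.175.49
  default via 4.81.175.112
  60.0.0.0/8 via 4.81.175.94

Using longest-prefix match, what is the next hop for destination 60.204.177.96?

Routes whose prefix contains 60.204.177.96:
  0.0.0.0/0 (default, matches everything) -> 4.81.175.112
  60.0.0.0/6 (60.0.0.0 - 63.255.255.255) -> 4.81.175.251
  60.0.0.0/8 (60.0.0.0 - 60.255.255.255) -> 4.81.175.94
  60.192.0.0/10 (60.192.0.0 - 60.255.255.255) -> 4.81.175.154
  60.192.0.0/12 (60.192.0.0 - 60.207.255.255) -> 4.81.175.142
  60.204.0.0/15 (60.204.0.0 - 60.205.255.255) -> 4.81.175.49
More-specific entries that do NOT match:
  60.204.177.112/28 (60.204.177.112 - 60.204.177.127) does not contain 60.204.177.96
  60.204.177.128/25 (60.204.177.128 - 60.204.177.255) does not contain 60.204.177.96
  60.204.179.0/24 (60.204.179.0 - 60.204.179.255) does not contain 60.204.177.96
  60.204.178.0/23 (60.204.178.0 - 60.204.179.255) does not contain 60.204.177.96
  60.204.184.0/21 (60.204.184.0 - 60.204.191.255) does not contain 60.204.177.96
  28.204.128.0/18 (28.204.128.0 - 28.204.191.255) does not contain 60.204.177.96
  60.196.128.0/17 (60.196.128.0 - 60.196.255.255) does not contain 60.204.177.96
  60.206.0.0/16 (60.206.0.0 - 60.206.255.255) does not contain 60.204.177.96
Longest matching prefix is /15 -> next hop 4.81.175.49.

4.81.175.49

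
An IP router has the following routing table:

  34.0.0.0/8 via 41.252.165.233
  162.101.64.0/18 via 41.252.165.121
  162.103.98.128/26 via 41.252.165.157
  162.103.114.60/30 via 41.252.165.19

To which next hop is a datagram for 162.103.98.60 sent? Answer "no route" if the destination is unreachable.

No entry's prefix contains 162.103.98.60; there is no default route.

no route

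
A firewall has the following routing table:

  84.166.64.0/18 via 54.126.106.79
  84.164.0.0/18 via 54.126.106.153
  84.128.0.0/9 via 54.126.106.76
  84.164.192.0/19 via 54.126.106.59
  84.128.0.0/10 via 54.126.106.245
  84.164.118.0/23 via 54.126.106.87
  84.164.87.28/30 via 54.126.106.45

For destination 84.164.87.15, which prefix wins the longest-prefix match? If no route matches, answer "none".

Entries matching 84.164.87.15:
  84.128.0.0/9 (84.128.0.0 - 84.255.255.255)
  84.128.0.0/10 (84.128.0.0 - 84.191.255.255)
Most specific is 84.128.0.0/10.

84.128.0.0/10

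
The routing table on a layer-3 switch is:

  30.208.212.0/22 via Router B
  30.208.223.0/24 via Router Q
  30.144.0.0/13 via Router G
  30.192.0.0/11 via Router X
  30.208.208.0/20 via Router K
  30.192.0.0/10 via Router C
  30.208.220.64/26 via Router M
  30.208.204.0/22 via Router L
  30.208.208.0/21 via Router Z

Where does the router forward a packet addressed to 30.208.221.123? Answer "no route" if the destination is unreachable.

Routes whose prefix contains 30.208.221.123:
  30.192.0.0/10 (30.192.0.0 - 30.255.255.255) -> Router C
  30.192.0.0/11 (30.192.0.0 - 30.223.255.255) -> Router X
  30.208.208.0/20 (30.208.208.0 - 30.208.223.255) -> Router K
More-specific entries that do NOT match:
  30.208.220.64/26 (30.208.220.64 - 30.208.220.127) does not contain 30.208.221.123
  30.208.223.0/24 (30.208.223.0 - 30.208.223.255) does not contain 30.208.221.123
  30.208.212.0/22 (30.208.212.0 - 30.208.215.255) does not contain 30.208.221.123
  30.208.204.0/22 (30.208.204.0 - 30.208.207.255) does not contain 30.208.221.123
  30.208.208.0/21 (30.208.208.0 - 30.208.215.255) does not contain 30.208.221.123
Longest matching prefix is /20 -> next hop Router K.

Router K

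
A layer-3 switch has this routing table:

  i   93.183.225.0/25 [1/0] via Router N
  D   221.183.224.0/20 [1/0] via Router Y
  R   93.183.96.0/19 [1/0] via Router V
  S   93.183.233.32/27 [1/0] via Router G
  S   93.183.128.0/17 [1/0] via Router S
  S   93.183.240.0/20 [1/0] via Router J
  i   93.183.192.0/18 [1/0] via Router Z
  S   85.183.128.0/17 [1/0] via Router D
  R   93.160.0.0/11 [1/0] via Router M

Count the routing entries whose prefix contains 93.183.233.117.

3

Prefixes containing 93.183.233.117:
  93.160.0.0/11 (93.160.0.0 - 93.191.255.255)
  93.183.128.0/17 (93.183.128.0 - 93.183.255.255)
  93.183.192.0/18 (93.183.192.0 - 93.183.255.255)
Total matching entries: 3.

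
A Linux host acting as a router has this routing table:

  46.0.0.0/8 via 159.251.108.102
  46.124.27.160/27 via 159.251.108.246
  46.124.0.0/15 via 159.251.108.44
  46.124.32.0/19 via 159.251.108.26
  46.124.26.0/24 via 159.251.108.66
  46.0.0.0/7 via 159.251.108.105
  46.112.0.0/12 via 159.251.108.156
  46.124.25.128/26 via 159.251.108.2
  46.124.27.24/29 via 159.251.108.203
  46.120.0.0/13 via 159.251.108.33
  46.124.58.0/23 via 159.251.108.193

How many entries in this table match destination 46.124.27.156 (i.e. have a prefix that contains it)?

Prefixes containing 46.124.27.156:
  46.0.0.0/7 (46.0.0.0 - 47.255.255.255)
  46.0.0.0/8 (46.0.0.0 - 46.255.255.255)
  46.112.0.0/12 (46.112.0.0 - 46.127.255.255)
  46.120.0.0/13 (46.120.0.0 - 46.127.255.255)
  46.124.0.0/15 (46.124.0.0 - 46.125.255.255)
Total matching entries: 5.

5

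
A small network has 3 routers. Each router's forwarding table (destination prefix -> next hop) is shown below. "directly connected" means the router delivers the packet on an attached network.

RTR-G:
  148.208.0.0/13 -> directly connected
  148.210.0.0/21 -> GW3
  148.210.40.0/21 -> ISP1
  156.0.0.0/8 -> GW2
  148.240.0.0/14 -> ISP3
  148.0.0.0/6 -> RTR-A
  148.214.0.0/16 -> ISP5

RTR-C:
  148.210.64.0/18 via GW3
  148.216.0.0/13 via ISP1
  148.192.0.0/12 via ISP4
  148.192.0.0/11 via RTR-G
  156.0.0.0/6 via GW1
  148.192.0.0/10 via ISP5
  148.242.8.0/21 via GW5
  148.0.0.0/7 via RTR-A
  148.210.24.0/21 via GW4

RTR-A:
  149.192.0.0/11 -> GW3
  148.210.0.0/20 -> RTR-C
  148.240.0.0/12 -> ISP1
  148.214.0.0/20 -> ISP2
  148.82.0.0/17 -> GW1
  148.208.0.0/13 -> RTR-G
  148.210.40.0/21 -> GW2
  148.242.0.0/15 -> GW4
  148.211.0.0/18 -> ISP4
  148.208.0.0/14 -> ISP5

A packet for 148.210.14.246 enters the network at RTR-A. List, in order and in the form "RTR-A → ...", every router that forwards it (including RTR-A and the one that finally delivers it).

At RTR-A: longest match for 148.210.14.246 is 148.210.0.0/20 -> RTR-C
At RTR-C: longest match for 148.210.14.246 is 148.192.0.0/11 -> RTR-G
At RTR-G: longest match for 148.210.14.246 is 148.208.0.0/13 -> directly connected

RTR-A → RTR-C → RTR-G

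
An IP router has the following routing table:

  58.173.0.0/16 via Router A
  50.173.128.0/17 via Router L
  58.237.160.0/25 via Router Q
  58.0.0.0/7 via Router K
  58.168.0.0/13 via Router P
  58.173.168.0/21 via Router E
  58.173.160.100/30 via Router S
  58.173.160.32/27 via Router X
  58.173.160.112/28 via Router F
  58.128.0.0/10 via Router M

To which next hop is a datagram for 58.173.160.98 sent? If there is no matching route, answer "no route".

Router A

Routes whose prefix contains 58.173.160.98:
  58.0.0.0/7 (58.0.0.0 - 59.255.255.255) -> Router K
  58.128.0.0/10 (58.128.0.0 - 58.191.255.255) -> Router M
  58.168.0.0/13 (58.168.0.0 - 58.175.255.255) -> Router P
  58.173.0.0/16 (58.173.0.0 - 58.173.255.255) -> Router A
More-specific entries that do NOT match:
  58.173.160.100/30 (58.173.160.100 - 58.173.160.103) does not contain 58.173.160.98
  58.173.160.112/28 (58.173.160.112 - 58.173.160.127) does not contain 58.173.160.98
  58.173.160.32/27 (58.173.160.32 - 58.173.160.63) does not contain 58.173.160.98
  58.237.160.0/25 (58.237.160.0 - 58.237.160.127) does not contain 58.173.160.98
  58.173.168.0/21 (58.173.168.0 - 58.173.175.255) does not contain 58.173.160.98
  50.173.128.0/17 (50.173.128.0 - 50.173.255.255) does not contain 58.173.160.98
Longest matching prefix is /16 -> next hop Router A.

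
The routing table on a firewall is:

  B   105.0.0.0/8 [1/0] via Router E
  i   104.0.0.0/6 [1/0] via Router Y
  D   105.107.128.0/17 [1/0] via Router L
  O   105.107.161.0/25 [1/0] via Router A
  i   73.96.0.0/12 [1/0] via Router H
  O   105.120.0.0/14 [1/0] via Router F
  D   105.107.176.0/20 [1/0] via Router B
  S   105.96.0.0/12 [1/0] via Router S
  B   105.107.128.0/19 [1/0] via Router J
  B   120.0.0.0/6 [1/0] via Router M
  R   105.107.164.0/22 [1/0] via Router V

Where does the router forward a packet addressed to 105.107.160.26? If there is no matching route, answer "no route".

Routes whose prefix contains 105.107.160.26:
  104.0.0.0/6 (104.0.0.0 - 107.255.255.255) -> Router Y
  105.0.0.0/8 (105.0.0.0 - 105.255.255.255) -> Router E
  105.96.0.0/12 (105.96.0.0 - 105.111.255.255) -> Router S
  105.107.128.0/17 (105.107.128.0 - 105.107.255.255) -> Router L
More-specific entries that do NOT match:
  105.107.161.0/25 (105.107.161.0 - 105.107.161.127) does not contain 105.107.160.26
  105.107.164.0/22 (105.107.164.0 - 105.107.167.255) does not contain 105.107.160.26
  105.107.176.0/20 (105.107.176.0 - 105.107.191.255) does not contain 105.107.160.26
  105.107.128.0/19 (105.107.128.0 - 105.107.159.255) does not contain 105.107.160.26
Longest matching prefix is /17 -> next hop Router L.

Router L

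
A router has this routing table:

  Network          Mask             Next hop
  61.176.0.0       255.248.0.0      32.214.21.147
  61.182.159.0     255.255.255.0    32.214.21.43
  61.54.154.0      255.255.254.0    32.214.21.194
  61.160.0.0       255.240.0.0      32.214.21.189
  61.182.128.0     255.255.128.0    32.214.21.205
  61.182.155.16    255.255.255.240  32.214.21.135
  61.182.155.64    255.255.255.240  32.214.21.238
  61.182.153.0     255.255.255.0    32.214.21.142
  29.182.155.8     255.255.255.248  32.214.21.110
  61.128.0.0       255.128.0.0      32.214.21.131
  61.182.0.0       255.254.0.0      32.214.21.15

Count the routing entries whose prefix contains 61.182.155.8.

Prefixes containing 61.182.155.8:
  61.128.0.0/9 (61.128.0.0 - 61.255.255.255)
  61.176.0.0/13 (61.176.0.0 - 61.183.255.255)
  61.182.0.0/15 (61.182.0.0 - 61.183.255.255)
  61.182.128.0/17 (61.182.128.0 - 61.182.255.255)
Total matching entries: 4.

4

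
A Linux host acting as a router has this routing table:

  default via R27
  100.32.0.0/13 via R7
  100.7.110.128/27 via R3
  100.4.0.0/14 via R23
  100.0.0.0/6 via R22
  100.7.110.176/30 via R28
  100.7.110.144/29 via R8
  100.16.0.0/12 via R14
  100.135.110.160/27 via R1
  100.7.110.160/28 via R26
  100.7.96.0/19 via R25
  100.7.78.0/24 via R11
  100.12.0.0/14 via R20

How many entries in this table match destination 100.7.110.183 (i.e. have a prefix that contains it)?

4

Prefixes containing 100.7.110.183:
  0.0.0.0/0 (default, matches everything)
  100.0.0.0/6 (100.0.0.0 - 103.255.255.255)
  100.4.0.0/14 (100.4.0.0 - 100.7.255.255)
  100.7.96.0/19 (100.7.96.0 - 100.7.127.255)
Total matching entries: 4.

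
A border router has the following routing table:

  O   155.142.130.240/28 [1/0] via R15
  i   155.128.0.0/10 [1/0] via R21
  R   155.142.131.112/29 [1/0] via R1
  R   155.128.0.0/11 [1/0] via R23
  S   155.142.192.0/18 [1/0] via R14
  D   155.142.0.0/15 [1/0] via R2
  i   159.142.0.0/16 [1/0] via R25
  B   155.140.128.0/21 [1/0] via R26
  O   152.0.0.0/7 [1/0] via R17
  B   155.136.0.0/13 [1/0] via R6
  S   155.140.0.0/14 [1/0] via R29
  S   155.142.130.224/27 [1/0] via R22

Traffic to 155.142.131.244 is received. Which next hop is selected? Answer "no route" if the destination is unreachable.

R2

Routes whose prefix contains 155.142.131.244:
  155.128.0.0/10 (155.128.0.0 - 155.191.255.255) -> R21
  155.128.0.0/11 (155.128.0.0 - 155.159.255.255) -> R23
  155.136.0.0/13 (155.136.0.0 - 155.143.255.255) -> R6
  155.140.0.0/14 (155.140.0.0 - 155.143.255.255) -> R29
  155.142.0.0/15 (155.142.0.0 - 155.143.255.255) -> R2
More-specific entries that do NOT match:
  155.142.131.112/29 (155.142.131.112 - 155.142.131.119) does not contain 155.142.131.244
  155.142.130.240/28 (155.142.130.240 - 155.142.130.255) does not contain 155.142.131.244
  155.142.130.224/27 (155.142.130.224 - 155.142.130.255) does not contain 155.142.131.244
  155.140.128.0/21 (155.140.128.0 - 155.140.135.255) does not contain 155.142.131.244
  155.142.192.0/18 (155.142.192.0 - 155.142.255.255) does not contain 155.142.131.244
  159.142.0.0/16 (159.142.0.0 - 159.142.255.255) does not contain 155.142.131.244
Longest matching prefix is /15 -> next hop R2.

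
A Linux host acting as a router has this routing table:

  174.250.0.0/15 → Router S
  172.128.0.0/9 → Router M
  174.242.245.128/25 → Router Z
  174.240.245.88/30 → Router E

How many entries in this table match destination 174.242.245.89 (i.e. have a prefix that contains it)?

No listed prefix contains 174.242.245.89.
Total matching entries: 0.

0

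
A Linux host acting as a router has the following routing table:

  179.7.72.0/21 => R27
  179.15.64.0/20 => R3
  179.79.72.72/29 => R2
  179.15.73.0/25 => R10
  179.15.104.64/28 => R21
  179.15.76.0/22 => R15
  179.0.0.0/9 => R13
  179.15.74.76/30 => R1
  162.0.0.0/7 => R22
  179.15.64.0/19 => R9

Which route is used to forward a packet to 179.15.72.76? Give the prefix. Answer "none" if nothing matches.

Entries matching 179.15.72.76:
  179.0.0.0/9 (179.0.0.0 - 179.127.255.255)
  179.15.64.0/19 (179.15.64.0 - 179.15.95.255)
  179.15.64.0/20 (179.15.64.0 - 179.15.79.255)
Most specific is 179.15.64.0/20.

179.15.64.0/20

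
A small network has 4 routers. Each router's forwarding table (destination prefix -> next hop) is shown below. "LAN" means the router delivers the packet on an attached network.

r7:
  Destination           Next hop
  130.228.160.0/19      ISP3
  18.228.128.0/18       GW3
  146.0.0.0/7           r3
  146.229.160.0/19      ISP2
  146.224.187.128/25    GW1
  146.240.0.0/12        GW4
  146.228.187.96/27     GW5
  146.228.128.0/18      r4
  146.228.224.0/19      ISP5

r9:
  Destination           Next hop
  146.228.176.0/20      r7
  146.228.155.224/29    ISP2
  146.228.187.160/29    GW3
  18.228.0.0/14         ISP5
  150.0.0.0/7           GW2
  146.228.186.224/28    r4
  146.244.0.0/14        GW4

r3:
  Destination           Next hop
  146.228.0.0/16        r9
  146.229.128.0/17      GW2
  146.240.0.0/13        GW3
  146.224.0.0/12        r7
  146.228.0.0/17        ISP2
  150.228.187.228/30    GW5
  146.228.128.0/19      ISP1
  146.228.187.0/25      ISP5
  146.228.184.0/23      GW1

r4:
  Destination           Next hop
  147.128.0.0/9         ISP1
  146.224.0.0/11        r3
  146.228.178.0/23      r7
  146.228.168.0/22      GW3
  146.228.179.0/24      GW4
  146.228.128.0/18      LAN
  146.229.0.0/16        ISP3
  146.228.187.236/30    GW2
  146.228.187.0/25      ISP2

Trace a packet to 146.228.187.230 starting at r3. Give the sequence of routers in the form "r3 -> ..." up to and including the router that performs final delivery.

At r3: longest match for 146.228.187.230 is 146.228.0.0/16 -> r9
At r9: longest match for 146.228.187.230 is 146.228.176.0/20 -> r7
At r7: longest match for 146.228.187.230 is 146.228.128.0/18 -> r4
At r4: longest match for 146.228.187.230 is 146.228.128.0/18 -> LAN

r3 -> r9 -> r7 -> r4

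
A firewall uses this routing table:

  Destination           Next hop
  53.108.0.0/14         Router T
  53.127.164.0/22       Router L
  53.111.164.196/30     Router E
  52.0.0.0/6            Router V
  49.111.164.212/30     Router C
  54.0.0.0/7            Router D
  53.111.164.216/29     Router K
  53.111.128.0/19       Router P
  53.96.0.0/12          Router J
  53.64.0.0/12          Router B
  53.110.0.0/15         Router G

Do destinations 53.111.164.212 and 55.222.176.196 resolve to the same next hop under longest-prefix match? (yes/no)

no

53.111.164.212: longest match 53.110.0.0/15 -> Router G
55.222.176.196: longest match 54.0.0.0/7 -> Router D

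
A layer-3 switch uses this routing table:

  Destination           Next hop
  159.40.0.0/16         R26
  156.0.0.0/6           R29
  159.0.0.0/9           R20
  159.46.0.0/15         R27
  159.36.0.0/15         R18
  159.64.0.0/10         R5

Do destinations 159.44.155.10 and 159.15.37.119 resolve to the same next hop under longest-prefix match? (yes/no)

yes

159.44.155.10: longest match 159.0.0.0/9 -> R20
159.15.37.119: longest match 159.0.0.0/9 -> R20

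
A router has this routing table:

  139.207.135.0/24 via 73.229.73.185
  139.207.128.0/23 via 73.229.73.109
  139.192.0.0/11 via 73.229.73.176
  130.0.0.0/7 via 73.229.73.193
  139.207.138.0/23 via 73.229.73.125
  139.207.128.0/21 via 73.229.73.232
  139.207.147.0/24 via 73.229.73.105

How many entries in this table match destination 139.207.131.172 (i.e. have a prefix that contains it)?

2

Prefixes containing 139.207.131.172:
  139.192.0.0/11 (139.192.0.0 - 139.223.255.255)
  139.207.128.0/21 (139.207.128.0 - 139.207.135.255)
Total matching entries: 2.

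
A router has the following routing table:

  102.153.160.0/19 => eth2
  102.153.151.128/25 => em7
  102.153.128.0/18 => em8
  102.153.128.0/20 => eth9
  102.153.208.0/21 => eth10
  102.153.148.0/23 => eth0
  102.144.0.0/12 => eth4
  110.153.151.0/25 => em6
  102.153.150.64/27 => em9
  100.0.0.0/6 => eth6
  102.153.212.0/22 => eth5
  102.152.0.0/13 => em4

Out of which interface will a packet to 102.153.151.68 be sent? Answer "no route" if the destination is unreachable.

em8

Routes whose prefix contains 102.153.151.68:
  100.0.0.0/6 (100.0.0.0 - 103.255.255.255) -> eth6
  102.144.0.0/12 (102.144.0.0 - 102.159.255.255) -> eth4
  102.152.0.0/13 (102.152.0.0 - 102.159.255.255) -> em4
  102.153.128.0/18 (102.153.128.0 - 102.153.191.255) -> em8
More-specific entries that do NOT match:
  102.153.150.64/27 (102.153.150.64 - 102.153.150.95) does not contain 102.153.151.68
  102.153.151.128/25 (102.153.151.128 - 102.153.151.255) does not contain 102.153.151.68
  110.153.151.0/25 (110.153.151.0 - 110.153.151.127) does not contain 102.153.151.68
  102.153.148.0/23 (102.153.148.0 - 102.153.149.255) does not contain 102.153.151.68
  102.153.212.0/22 (102.153.212.0 - 102.153.215.255) does not contain 102.153.151.68
  102.153.208.0/21 (102.153.208.0 - 102.153.215.255) does not contain 102.153.151.68
  102.153.128.0/20 (102.153.128.0 - 102.153.143.255) does not contain 102.153.151.68
  102.153.160.0/19 (102.153.160.0 - 102.153.191.255) does not contain 102.153.151.68
Longest matching prefix is /18 -> interface em8.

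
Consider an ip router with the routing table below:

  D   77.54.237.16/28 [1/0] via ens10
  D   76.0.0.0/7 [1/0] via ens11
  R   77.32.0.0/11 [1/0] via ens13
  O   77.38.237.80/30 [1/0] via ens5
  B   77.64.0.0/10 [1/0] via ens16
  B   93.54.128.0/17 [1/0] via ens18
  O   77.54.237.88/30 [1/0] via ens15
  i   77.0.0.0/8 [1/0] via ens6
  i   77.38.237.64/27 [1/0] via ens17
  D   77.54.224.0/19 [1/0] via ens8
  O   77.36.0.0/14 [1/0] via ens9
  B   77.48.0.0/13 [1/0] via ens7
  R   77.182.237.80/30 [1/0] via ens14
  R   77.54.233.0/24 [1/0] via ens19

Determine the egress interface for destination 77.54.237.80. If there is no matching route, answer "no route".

Routes whose prefix contains 77.54.237.80:
  76.0.0.0/7 (76.0.0.0 - 77.255.255.255) -> ens11
  77.0.0.0/8 (77.0.0.0 - 77.255.255.255) -> ens6
  77.32.0.0/11 (77.32.0.0 - 77.63.255.255) -> ens13
  77.48.0.0/13 (77.48.0.0 - 77.55.255.255) -> ens7
  77.54.224.0/19 (77.54.224.0 - 77.54.255.255) -> ens8
More-specific entries that do NOT match:
  77.38.237.80/30 (77.38.237.80 - 77.38.237.83) does not contain 77.54.237.80
  77.54.237.88/30 (77.54.237.88 - 77.54.237.91) does not contain 77.54.237.80
  77.182.237.80/30 (77.182.237.80 - 77.182.237.83) does not contain 77.54.237.80
  77.54.237.16/28 (77.54.237.16 - 77.54.237.31) does not contain 77.54.237.80
  77.38.237.64/27 (77.38.237.64 - 77.38.237.95) does not contain 77.54.237.80
  77.54.233.0/24 (77.54.233.0 - 77.54.233.255) does not contain 77.54.237.80
Longest matching prefix is /19 -> interface ens8.

ens8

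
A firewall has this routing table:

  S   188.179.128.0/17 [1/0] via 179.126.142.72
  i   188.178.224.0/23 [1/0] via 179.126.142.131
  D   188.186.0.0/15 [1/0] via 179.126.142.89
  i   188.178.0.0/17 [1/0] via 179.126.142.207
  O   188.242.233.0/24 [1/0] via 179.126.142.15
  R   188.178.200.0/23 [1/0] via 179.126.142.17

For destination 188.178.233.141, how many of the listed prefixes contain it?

No listed prefix contains 188.178.233.141.
Total matching entries: 0.

0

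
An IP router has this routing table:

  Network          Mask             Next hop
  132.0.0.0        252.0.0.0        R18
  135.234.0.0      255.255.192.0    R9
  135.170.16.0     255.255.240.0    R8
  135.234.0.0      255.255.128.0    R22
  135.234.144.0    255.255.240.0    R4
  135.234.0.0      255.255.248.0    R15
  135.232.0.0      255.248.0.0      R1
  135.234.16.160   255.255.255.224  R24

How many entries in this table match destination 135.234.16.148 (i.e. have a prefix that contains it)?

4

Prefixes containing 135.234.16.148:
  132.0.0.0/6 (132.0.0.0 - 135.255.255.255)
  135.232.0.0/13 (135.232.0.0 - 135.239.255.255)
  135.234.0.0/17 (135.234.0.0 - 135.234.127.255)
  135.234.0.0/18 (135.234.0.0 - 135.234.63.255)
Total matching entries: 4.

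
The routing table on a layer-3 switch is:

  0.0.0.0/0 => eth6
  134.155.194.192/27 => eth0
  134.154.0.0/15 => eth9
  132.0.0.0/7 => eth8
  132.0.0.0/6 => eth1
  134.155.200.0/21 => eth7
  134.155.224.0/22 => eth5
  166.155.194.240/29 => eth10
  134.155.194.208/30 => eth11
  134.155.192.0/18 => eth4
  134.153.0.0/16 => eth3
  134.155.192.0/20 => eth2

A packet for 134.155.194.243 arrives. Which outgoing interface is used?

eth2

Routes whose prefix contains 134.155.194.243:
  0.0.0.0/0 (default, matches everything) -> eth6
  132.0.0.0/6 (132.0.0.0 - 135.255.255.255) -> eth1
  134.154.0.0/15 (134.154.0.0 - 134.155.255.255) -> eth9
  134.155.192.0/18 (134.155.192.0 - 134.155.255.255) -> eth4
  134.155.192.0/20 (134.155.192.0 - 134.155.207.255) -> eth2
More-specific entries that do NOT match:
  134.155.194.208/30 (134.155.194.208 - 134.155.194.211) does not contain 134.155.194.243
  166.155.194.240/29 (166.155.194.240 - 166.155.194.247) does not contain 134.155.194.243
  134.155.194.192/27 (134.155.194.192 - 134.155.194.223) does not contain 134.155.194.243
  134.155.224.0/22 (134.155.224.0 - 134.155.227.255) does not contain 134.155.194.243
  134.155.200.0/21 (134.155.200.0 - 134.155.207.255) does not contain 134.155.194.243
Longest matching prefix is /20 -> interface eth2.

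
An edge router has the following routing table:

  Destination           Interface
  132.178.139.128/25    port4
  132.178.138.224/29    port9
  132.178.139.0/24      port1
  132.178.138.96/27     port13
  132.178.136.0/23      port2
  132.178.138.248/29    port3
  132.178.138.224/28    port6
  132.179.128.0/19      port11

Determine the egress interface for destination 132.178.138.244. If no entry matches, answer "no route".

no route

No entry's prefix contains 132.178.138.244; there is no default route.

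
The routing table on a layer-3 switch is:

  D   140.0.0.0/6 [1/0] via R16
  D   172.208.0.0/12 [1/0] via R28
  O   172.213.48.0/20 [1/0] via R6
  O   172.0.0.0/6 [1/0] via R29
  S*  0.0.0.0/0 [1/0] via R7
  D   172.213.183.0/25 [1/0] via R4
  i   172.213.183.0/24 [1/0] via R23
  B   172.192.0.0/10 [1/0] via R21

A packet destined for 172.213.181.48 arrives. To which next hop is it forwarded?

Routes whose prefix contains 172.213.181.48:
  0.0.0.0/0 (default, matches everything) -> R7
  172.0.0.0/6 (172.0.0.0 - 175.255.255.255) -> R29
  172.192.0.0/10 (172.192.0.0 - 172.255.255.255) -> R21
  172.208.0.0/12 (172.208.0.0 - 172.223.255.255) -> R28
More-specific entries that do NOT match:
  172.213.183.0/25 (172.213.183.0 - 172.213.183.127) does not contain 172.213.181.48
  172.213.183.0/24 (172.213.183.0 - 172.213.183.255) does not contain 172.213.181.48
  172.213.48.0/20 (172.213.48.0 - 172.213.63.255) does not contain 172.213.181.48
Longest matching prefix is /12 -> next hop R28.

R28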